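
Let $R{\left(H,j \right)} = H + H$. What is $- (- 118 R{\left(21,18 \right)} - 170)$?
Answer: $5126$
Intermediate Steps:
$R{\left(H,j \right)} = 2 H$
$- (- 118 R{\left(21,18 \right)} - 170) = - (- 118 \cdot 2 \cdot 21 - 170) = - (\left(-118\right) 42 - 170) = - (-4956 - 170) = \left(-1\right) \left(-5126\right) = 5126$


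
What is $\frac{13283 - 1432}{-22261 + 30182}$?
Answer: $\frac{11851}{7921} \approx 1.4961$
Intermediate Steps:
$\frac{13283 - 1432}{-22261 + 30182} = \frac{11851}{7921}$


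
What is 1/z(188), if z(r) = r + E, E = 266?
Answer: 1/454 ≈ 0.0022026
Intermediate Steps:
z(r) = 266 + r (z(r) = r + 266 = 266 + r)
1/z(188) = 1/(266 + 188) = 1/454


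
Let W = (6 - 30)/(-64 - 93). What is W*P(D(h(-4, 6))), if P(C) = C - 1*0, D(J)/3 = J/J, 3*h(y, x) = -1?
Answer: 72/157 ≈ 0.45860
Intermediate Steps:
h(y, x) = -1/3 (h(y, x) = (1/3)*(-1) = -1/3)
D(J) = 3 (D(J) = 3*(J/J) = 3*1 = 3)
P(C) = C (P(C) = C + 0 = C)
W = 24/157 (W = -24/(-157) = -24*(-1/157) = 24/157 ≈ 0.15287)
W*P(D(h(-4, 6))) = (24/157)*3 = 72/157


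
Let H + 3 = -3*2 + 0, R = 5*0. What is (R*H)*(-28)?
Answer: 0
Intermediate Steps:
R = 0
H = -9 (H = -3 + (-3*2 + 0) = -3 + (-6 + 0) = -3 - 6 = -9)
(R*H)*(-28) = (0*(-9))*(-28) = 0*(-28) = 0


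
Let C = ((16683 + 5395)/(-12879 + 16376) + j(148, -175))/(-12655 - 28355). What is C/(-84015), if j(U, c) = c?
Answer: -589897/12048756659550 ≈ -4.8959e-8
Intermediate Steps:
C = 589897/143411970 (C = ((16683 + 5395)/(-12879 + 16376) - 175)/(-12655 - 28355) = (22078/3497 - 175)/(-41010) = (22078*(1/3497) - 175)*(-1/41010) = (22078/3497 - 175)*(-1/41010) = -589897/3497*(-1/41010) = 589897/143411970 ≈ 0.0041133)
C/(-84015) = (589897/143411970)/(-84015) = (589897/143411970)*(-1/84015) = -589897/12048756659550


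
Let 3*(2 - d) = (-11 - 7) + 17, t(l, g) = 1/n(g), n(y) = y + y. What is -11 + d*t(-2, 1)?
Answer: -59/6 ≈ -9.8333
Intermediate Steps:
n(y) = 2*y
t(l, g) = 1/(2*g)
d = 7/3 (d = 2 - ((-11 - 7) + 17)/3 = 2 - (-18 + 17)/3 = 2 - ⅓*(-1) = 2 + ⅓ = 7/3 ≈ 2.3333)
-11 + d*t(-2, 1) = -11 + 7*((½)/1)/3 = -11 + 7*((½)*1)/3 = -11 + (7/3)*(½) = -11 + 7/6 = -59/6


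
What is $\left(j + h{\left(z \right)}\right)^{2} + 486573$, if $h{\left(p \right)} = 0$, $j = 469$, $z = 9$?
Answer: $706534$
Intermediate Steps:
$\left(j + h{\left(z \right)}\right)^{2} + 486573 = \left(469 + 0\right)^{2} + 486573 = 469^{2} + 486573 = 219961 + 486573 = 706534$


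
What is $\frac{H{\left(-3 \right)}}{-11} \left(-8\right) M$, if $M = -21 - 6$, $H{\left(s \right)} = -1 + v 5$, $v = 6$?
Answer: $- \frac{6264}{11} \approx -569.45$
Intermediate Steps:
$H{\left(s \right)} = 29$ ($H{\left(s \right)} = -1 + 6 \cdot 5 = -1 + 30 = 29$)
$M = -27$ ($M = -21 - 6 = -27$)
$\frac{H{\left(-3 \right)}}{-11} \left(-8\right) M = \frac{29}{-11} \left(-8\right) \left(-27\right) = 29 \left(- \frac{1}{11}\right) \left(-8\right) \left(-27\right) = \left(- \frac{29}{11}\right) \left(-8\right) \left(-27\right) = \frac{232}{11} \left(-27\right) = - \frac{6264}{11}$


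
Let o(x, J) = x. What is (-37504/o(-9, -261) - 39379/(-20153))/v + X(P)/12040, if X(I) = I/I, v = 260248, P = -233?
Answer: 81710001593/5074322660820 ≈ 0.016103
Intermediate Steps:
X(I) = 1
(-37504/o(-9, -261) - 39379/(-20153))/v + X(P)/12040 = (-37504/(-9) - 39379/(-20153))/260248 + 1/12040 = (-37504*(-1/9) - 39379*(-1/20153))*(1/260248) + 1*(1/12040) = (37504/9 + 39379/20153)*(1/260248) + 1/12040 = (756172523/181377)*(1/260248) + 1/12040 = 756172523/47203001496 + 1/12040 = 81710001593/5074322660820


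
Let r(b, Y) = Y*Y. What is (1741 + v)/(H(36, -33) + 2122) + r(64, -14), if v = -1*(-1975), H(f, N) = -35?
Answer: 412768/2087 ≈ 197.78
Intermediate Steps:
r(b, Y) = Y²
v = 1975
(1741 + v)/(H(36, -33) + 2122) + r(64, -14) = (1741 + 1975)/(-35 + 2122) + (-14)² = 3716/2087 + 196 = 412768/2087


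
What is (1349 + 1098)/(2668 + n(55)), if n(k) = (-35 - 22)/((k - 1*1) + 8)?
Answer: 151714/165359 ≈ 0.91748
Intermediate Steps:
n(k) = -57/(7 + k) (n(k) = -57/((k - 1) + 8) = -57/((-1 + k) + 8) = -57/(7 + k))
(1349 + 1098)/(2668 + n(55)) = (1349 + 1098)/(2668 - 57/(7 + 55)) = 2447/(2668 - 57/62) = 2447/(165359/62) = 2447*(62/165359) = 151714/165359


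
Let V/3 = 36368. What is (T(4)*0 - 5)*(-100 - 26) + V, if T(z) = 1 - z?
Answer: 109734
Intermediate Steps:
V = 109104 (V = 3*36368 = 109104)
(T(4)*0 - 5)*(-100 - 26) + V = ((1 - 1*4)*0 - 5)*(-100 - 26) + 109104 = ((1 - 4)*0 - 5)*(-126) + 109104 = (-3*0 - 5)*(-126) + 109104 = (0 - 5)*(-126) + 109104 = -5*(-126) + 109104 = 630 + 109104 = 109734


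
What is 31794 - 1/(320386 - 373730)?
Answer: 1696019137/53344 ≈ 31794.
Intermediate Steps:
31794 - 1/(320386 - 373730) = 31794 - 1/(-53344) = 31794 - 1*(-1/53344) = 31794 + 1/53344 = 1696019137/53344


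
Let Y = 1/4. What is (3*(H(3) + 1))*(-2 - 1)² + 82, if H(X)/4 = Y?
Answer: 136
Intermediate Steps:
Y = ¼ (Y = 1*(¼) = ¼ ≈ 0.25000)
H(X) = 1 (H(X) = 4*(¼) = 1)
(3*(H(3) + 1))*(-2 - 1)² + 82 = (3*(1 + 1))*(-2 - 1)² + 82 = (3*2)*(-3)² + 82 = 6*9 + 82 = 54 + 82 = 136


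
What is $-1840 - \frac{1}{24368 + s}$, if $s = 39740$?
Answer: $- \frac{117958721}{64108} \approx -1840.0$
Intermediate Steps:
$-1840 - \frac{1}{24368 + s} = -1840 - \frac{1}{24368 + 39740} = -1840 - \frac{1}{64108} = - \frac{117958721}{64108}$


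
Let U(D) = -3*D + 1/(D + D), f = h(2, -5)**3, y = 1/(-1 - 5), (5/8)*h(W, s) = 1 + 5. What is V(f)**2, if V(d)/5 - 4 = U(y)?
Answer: 225/4 ≈ 56.250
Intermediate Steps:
h(W, s) = 48/5 (h(W, s) = 8*(1 + 5)/5 = (8/5)*6 = 48/5)
y = -1/6 (y = 1/(-6) = -1/6 ≈ -0.16667)
f = 110592/125 (f = (48/5)**3 = 110592/125 ≈ 884.74)
U(D) = 1/(2*D) - 3*D (U(D) = -3*D + 1/(2*D) = 1/(2*D) - 3*D)
V(d) = 15/2 (V(d) = 20 + 5*(1/(2*(-1/6)) - 3*(-1/6)) = 20 + 5*((1/2)*(-6) + 1/2) = 20 + 5*(-3 + 1/2) = 20 + 5*(-5/2) = 20 - 25/2 = 15/2)
V(f)**2 = (15/2)**2 = 225/4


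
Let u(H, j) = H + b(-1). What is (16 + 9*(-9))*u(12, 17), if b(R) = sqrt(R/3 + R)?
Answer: -780 - 130*I*sqrt(3)/3 ≈ -780.0 - 75.056*I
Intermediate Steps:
b(R) = 2*sqrt(3)*sqrt(R)/3 (b(R) = sqrt(R*(1/3) + R) = sqrt(R/3 + R) = sqrt(4*R/3) = 2*sqrt(3)*sqrt(R)/3)
u(H, j) = H + 2*I*sqrt(3)/3 (u(H, j) = H + 2*sqrt(3)*sqrt(-1)/3 = H + 2*sqrt(3)*I/3 = H + 2*I*sqrt(3)/3)
(16 + 9*(-9))*u(12, 17) = (16 + 9*(-9))*(12 + 2*I*sqrt(3)/3) = (16 - 81)*(12 + 2*I*sqrt(3)/3) = -65*(12 + 2*I*sqrt(3)/3) = -780 - 130*I*sqrt(3)/3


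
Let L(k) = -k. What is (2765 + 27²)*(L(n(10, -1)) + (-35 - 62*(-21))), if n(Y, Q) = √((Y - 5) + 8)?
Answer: 4426898 - 3494*√13 ≈ 4.4143e+6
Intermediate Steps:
n(Y, Q) = √(3 + Y) (n(Y, Q) = √((-5 + Y) + 8) = √(3 + Y))
(2765 + 27²)*(L(n(10, -1)) + (-35 - 62*(-21))) = (2765 + 27²)*(-√(3 + 10) + (-35 - 62*(-21))) = (2765 + 729)*(-√13 + (-35 + 1302)) = 3494*(-√13 + 1267) = 3494*(1267 - √13) = 4426898 - 3494*√13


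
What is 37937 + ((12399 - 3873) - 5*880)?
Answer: 42063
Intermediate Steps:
37937 + ((12399 - 3873) - 5*880) = 37937 + (8526 - 4400) = 37937 + 4126 = 42063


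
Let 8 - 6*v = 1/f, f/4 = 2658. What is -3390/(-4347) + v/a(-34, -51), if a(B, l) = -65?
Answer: 101383949/133516656 ≈ 0.75934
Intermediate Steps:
f = 10632 (f = 4*2658 = 10632)
v = 85055/63792 (v = 4/3 - ⅙/10632 = 4/3 - ⅙*1/10632 = 4/3 - 1/63792 = 85055/63792 ≈ 1.3333)
-3390/(-4347) + v/a(-34, -51) = -3390/(-4347) + (85055/63792)/(-65) = -3390*(-1/4347) + (85055/63792)*(-1/65) = 1130/1449 - 17011/829296 = 101383949/133516656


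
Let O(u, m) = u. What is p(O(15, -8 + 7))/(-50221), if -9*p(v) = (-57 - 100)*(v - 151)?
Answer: 21352/451989 ≈ 0.047240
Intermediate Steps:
p(v) = -23707/9 + 157*v/9 (p(v) = -(-57 - 100)*(v - 151)/9 = -(-157)*(-151 + v)/9 = -(23707 - 157*v)/9 = -23707/9 + 157*v/9)
p(O(15, -8 + 7))/(-50221) = (-23707/9 + (157/9)*15)/(-50221) = (-23707/9 + 785/3)*(-1/50221) = -21352/9*(-1/50221) = 21352/451989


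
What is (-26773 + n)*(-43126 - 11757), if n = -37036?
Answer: 3502029347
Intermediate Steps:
(-26773 + n)*(-43126 - 11757) = (-26773 - 37036)*(-43126 - 11757) = -63809*(-54883) = 3502029347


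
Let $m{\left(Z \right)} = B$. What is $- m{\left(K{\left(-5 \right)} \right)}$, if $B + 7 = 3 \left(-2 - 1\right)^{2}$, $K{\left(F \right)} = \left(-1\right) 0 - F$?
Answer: $-20$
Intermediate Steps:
$K{\left(F \right)} = - F$ ($K{\left(F \right)} = 0 - F = - F$)
$B = 20$ ($B = -7 + 3 \left(-2 - 1\right)^{2} = -7 + 3 \left(-3\right)^{2} = -7 + 3 \cdot 9 = -7 + 27 = 20$)
$m{\left(Z \right)} = 20$
$- m{\left(K{\left(-5 \right)} \right)} = \left(-1\right) 20 = -20$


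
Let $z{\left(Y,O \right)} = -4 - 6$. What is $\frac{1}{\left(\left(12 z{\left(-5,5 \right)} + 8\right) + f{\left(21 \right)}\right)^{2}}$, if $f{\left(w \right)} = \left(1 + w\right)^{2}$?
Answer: $\frac{1}{138384} \approx 7.2263 \cdot 10^{-6}$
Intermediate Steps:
$z{\left(Y,O \right)} = -10$ ($z{\left(Y,O \right)} = -4 - 6 = -10$)
$\frac{1}{\left(\left(12 z{\left(-5,5 \right)} + 8\right) + f{\left(21 \right)}\right)^{2}} = \frac{1}{\left(\left(12 \left(-10\right) + 8\right) + \left(1 + 21\right)^{2}\right)^{2}} = \frac{1}{\left(\left(-120 + 8\right) + 22^{2}\right)^{2}} = \frac{1}{\left(-112 + 484\right)^{2}} = \frac{1}{372^{2}} = \frac{1}{138384}$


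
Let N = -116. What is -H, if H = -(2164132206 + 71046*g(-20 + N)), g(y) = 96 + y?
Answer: 2161290366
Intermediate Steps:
H = -2161290366 (H = -(2170952622 + 71046*(-20 - 116)) = -71046/(1/((96 - 136) + 30461)) = -71046/(1/(-40 + 30461)) = -71046/(1/30421) = -71046/1/30421 = -71046*30421 = -2161290366)
-H = -1*(-2161290366) = 2161290366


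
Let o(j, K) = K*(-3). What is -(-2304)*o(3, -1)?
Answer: 6912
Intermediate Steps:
o(j, K) = -3*K
-(-2304)*o(3, -1) = -(-2304)*(-3*(-1)) = -(-2304)*3 = -1152*(-6) = 6912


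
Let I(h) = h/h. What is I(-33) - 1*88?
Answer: -87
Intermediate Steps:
I(h) = 1
I(-33) - 1*88 = 1 - 1*88 = 1 - 88 = -87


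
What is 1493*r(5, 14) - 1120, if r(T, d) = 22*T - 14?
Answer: 142208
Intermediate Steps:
r(T, d) = -14 + 22*T
1493*r(5, 14) - 1120 = 1493*(-14 + 22*5) - 1120 = 1493*(-14 + 110) - 1120 = 1493*96 - 1120 = 143328 - 1120 = 142208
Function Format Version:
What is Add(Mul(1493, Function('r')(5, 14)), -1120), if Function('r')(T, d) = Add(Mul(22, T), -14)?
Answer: 142208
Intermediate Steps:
Function('r')(T, d) = Add(-14, Mul(22, T))
Add(Mul(1493, Function('r')(5, 14)), -1120) = Add(Mul(1493, Add(-14, Mul(22, 5))), -1120) = Add(Mul(1493, Add(-14, 110)), -1120) = Add(Mul(1493, 96), -1120) = Add(143328, -1120) = 142208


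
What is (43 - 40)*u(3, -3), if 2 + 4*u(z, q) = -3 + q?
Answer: -6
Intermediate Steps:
u(z, q) = -5/4 + q/4 (u(z, q) = -½ + (-3 + q)/4 = -½ + (-¾ + q/4) = -5/4 + q/4)
(43 - 40)*u(3, -3) = (43 - 40)*(-5/4 + (¼)*(-3)) = 3*(-5/4 - ¾) = 3*(-2) = -6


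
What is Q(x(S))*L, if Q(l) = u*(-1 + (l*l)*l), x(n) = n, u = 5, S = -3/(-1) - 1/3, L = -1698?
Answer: -1372550/9 ≈ -1.5251e+5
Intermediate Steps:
S = 8/3 (S = -3*(-1) - 1*1/3 = 3 - 1/3 = 8/3 ≈ 2.6667)
Q(l) = -5 + 5*l**3 (Q(l) = 5*(-1 + (l*l)*l) = 5*(-1 + l**2*l) = 5*(-1 + l**3) = -5 + 5*l**3)
Q(x(S))*L = (-5 + 5*(8/3)**3)*(-1698) = (-5 + 5*(512/27))*(-1698) = (-5 + 2560/27)*(-1698) = (2425/27)*(-1698) = -1372550/9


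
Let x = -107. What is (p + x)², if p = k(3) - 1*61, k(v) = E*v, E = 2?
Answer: 26244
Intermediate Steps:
k(v) = 2*v
p = -55 (p = 2*3 - 1*61 = 6 - 61 = -55)
(p + x)² = (-55 - 107)² = (-162)² = 26244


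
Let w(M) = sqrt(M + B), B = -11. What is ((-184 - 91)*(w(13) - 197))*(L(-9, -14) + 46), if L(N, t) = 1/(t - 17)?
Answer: 77199375/31 - 391875*sqrt(2)/31 ≈ 2.4724e+6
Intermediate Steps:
w(M) = sqrt(-11 + M) (w(M) = sqrt(M - 11) = sqrt(-11 + M))
L(N, t) = 1/(-17 + t)
((-184 - 91)*(w(13) - 197))*(L(-9, -14) + 46) = ((-184 - 91)*(sqrt(-11 + 13) - 197))*(1/(-17 - 14) + 46) = (-275*(sqrt(2) - 197))*(1/(-31) + 46) = (-275*(-197 + sqrt(2)))*(-1/31 + 46) = (54175 - 275*sqrt(2))*(1425/31) = 77199375/31 - 391875*sqrt(2)/31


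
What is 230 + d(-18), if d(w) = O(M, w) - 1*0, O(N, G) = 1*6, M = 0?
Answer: 236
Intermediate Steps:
O(N, G) = 6
d(w) = 6 (d(w) = 6 - 1*0 = 6 + 0 = 6)
230 + d(-18) = 230 + 6 = 236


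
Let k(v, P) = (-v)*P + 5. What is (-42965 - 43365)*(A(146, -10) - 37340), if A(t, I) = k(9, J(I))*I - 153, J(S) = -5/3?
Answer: 3254036690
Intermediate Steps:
J(S) = -5/3 (J(S) = -5*⅓ = -5/3)
k(v, P) = 5 - P*v (k(v, P) = -P*v + 5 = 5 - P*v)
A(t, I) = -153 + 20*I (A(t, I) = (5 - 1*(-5/3)*9)*I - 153 = (5 + 15)*I - 153 = 20*I - 153 = -153 + 20*I)
(-42965 - 43365)*(A(146, -10) - 37340) = (-42965 - 43365)*((-153 + 20*(-10)) - 37340) = -86330*((-153 - 200) - 37340) = -86330*(-353 - 37340) = -86330*(-37693) = 3254036690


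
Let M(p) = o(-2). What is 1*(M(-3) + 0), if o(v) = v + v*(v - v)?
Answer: -2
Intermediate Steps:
o(v) = v (o(v) = v + v*0 = v + 0 = v)
M(p) = -2
1*(M(-3) + 0) = 1*(-2 + 0) = 1*(-2) = -2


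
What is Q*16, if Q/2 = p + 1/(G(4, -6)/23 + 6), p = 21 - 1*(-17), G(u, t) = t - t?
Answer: 3664/3 ≈ 1221.3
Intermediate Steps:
G(u, t) = 0
p = 38 (p = 21 + 17 = 38)
Q = 229/3 (Q = 2*(38 + 1/(0/23 + 6)) = 2*(38 + 1/(0*(1/23) + 6)) = 2*(38 + 1/(0 + 6)) = 2*(38 + 1/6) = 2*(38 + ⅙) = 2*(229/6) = 229/3 ≈ 76.333)
Q*16 = (229/3)*16 = 3664/3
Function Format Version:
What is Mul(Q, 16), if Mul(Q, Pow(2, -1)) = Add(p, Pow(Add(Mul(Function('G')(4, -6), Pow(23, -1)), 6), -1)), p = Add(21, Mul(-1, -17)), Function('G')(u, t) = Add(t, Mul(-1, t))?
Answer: Rational(3664, 3) ≈ 1221.3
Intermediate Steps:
Function('G')(u, t) = 0
p = 38 (p = Add(21, 17) = 38)
Q = Rational(229, 3) (Q = Mul(2, Add(38, Pow(Add(Mul(0, Pow(23, -1)), 6), -1))) = Mul(2, Add(38, Pow(Add(Mul(0, Rational(1, 23)), 6), -1))) = Mul(2, Add(38, Pow(Add(0, 6), -1))) = Mul(2, Add(38, Pow(6, -1))) = Mul(2, Add(38, Rational(1, 6))) = Mul(2, Rational(229, 6)) = Rational(229, 3) ≈ 76.333)
Mul(Q, 16) = Mul(Rational(229, 3), 16) = Rational(3664, 3)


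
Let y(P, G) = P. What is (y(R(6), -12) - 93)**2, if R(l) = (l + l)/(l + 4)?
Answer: 210681/25 ≈ 8427.2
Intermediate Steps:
R(l) = 2*l/(4 + l) (R(l) = (2*l)/(4 + l) = 2*l/(4 + l))
(y(R(6), -12) - 93)**2 = (2*6/(4 + 6) - 93)**2 = (2*6/10 - 93)**2 = (2*6*(1/10) - 93)**2 = (6/5 - 93)**2 = (-459/5)**2 = 210681/25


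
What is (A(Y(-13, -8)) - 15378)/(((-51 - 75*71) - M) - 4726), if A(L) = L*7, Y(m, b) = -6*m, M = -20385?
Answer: -14832/10283 ≈ -1.4424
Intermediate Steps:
A(L) = 7*L
(A(Y(-13, -8)) - 15378)/(((-51 - 75*71) - M) - 4726) = (7*(-6*(-13)) - 15378)/(((-51 - 75*71) - 1*(-20385)) - 4726) = (7*78 - 15378)/(((-51 - 5325) + 20385) - 4726) = (546 - 15378)/((-5376 + 20385) - 4726) = -14832/(15009 - 4726) = -14832/10283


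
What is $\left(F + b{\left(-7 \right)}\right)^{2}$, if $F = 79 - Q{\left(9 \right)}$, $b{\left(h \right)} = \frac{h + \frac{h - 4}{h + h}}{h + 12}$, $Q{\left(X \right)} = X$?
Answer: $\frac{23164969}{4900} \approx 4727.5$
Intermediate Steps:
$b{\left(h \right)} = \frac{h + \frac{-4 + h}{2 h}}{12 + h}$
$F = 70$ ($F = 79 - 9 = 70$)
$\left(F + b{\left(-7 \right)}\right)^{2} = \left(70 + \frac{-2 + \left(-7\right)^{2} + \frac{1}{2} \left(-7\right)}{\left(-7\right) \left(12 - 7\right)}\right)^{2} = \left(70 - \frac{-2 + 49 - \frac{7}{2}}{7 \cdot 5}\right)^{2} = \left(70 - \frac{1}{35} \cdot \frac{87}{2}\right)^{2} = \left(70 - \frac{87}{70}\right)^{2} = \left(\frac{4813}{70}\right)^{2} = \frac{23164969}{4900}$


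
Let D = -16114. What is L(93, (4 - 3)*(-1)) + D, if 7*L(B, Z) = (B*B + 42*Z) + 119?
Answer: -104072/7 ≈ -14867.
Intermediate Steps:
L(B, Z) = 17 + 6*Z + B**2/7 (L(B, Z) = ((B*B + 42*Z) + 119)/7 = ((B**2 + 42*Z) + 119)/7 = (119 + B**2 + 42*Z)/7 = 17 + 6*Z + B**2/7)
L(93, (4 - 3)*(-1)) + D = (17 + 6*((4 - 3)*(-1)) + (1/7)*93**2) - 16114 = (17 + 6*(1*(-1)) + (1/7)*8649) - 16114 = (17 + 6*(-1) + 8649/7) - 16114 = (17 - 6 + 8649/7) - 16114 = 8726/7 - 16114 = -104072/7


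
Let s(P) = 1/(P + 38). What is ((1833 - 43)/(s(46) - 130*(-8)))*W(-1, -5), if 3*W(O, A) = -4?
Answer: -200480/87361 ≈ -2.2948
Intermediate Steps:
s(P) = 1/(38 + P)
W(O, A) = -4/3 (W(O, A) = (⅓)*(-4) = -4/3)
((1833 - 43)/(s(46) - 130*(-8)))*W(-1, -5) = ((1833 - 43)/(1/(38 + 46) - 130*(-8)))*(-4/3) = (1790/(1/84 + 1040))*(-4/3) = (1790/(87361/84))*(-4/3) = (1790*(84/87361))*(-4/3) = (150360/87361)*(-4/3) = -200480/87361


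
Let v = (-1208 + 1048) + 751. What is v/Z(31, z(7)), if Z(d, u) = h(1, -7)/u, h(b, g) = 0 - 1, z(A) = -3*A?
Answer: 12411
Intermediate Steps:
v = 591 (v = -160 + 751 = 591)
h(b, g) = -1
Z(d, u) = -1/u
v/Z(31, z(7)) = 591/((-1/((-3*7)))) = 591/((-1/(-21))) = 591/((-1*(-1/21))) = 591/(1/21) = 591*21 = 12411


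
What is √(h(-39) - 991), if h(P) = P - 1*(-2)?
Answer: 2*I*√257 ≈ 32.062*I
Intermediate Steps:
h(P) = 2 + P (h(P) = P + 2 = 2 + P)
√(h(-39) - 991) = √((2 - 39) - 991) = √(-37 - 991) = √(-1028) = 2*I*√257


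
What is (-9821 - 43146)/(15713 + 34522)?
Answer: -52967/50235 ≈ -1.0544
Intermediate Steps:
(-9821 - 43146)/(15713 + 34522) = -52967/50235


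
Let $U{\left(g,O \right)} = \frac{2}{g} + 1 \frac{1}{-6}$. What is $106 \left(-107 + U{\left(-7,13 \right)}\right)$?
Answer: $- \frac{239189}{21} \approx -11390.0$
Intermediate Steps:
$U{\left(g,O \right)} = - \frac{1}{6} + \frac{2}{g}$ ($U{\left(g,O \right)} = \frac{2}{g} + 1 \left(- \frac{1}{6}\right) = \frac{2}{g} - \frac{1}{6} = - \frac{1}{6} + \frac{2}{g}$)
$106 \left(-107 + U{\left(-7,13 \right)}\right) = 106 \left(-107 + \frac{12 - -7}{6 \left(-7\right)}\right) = 106 \left(-107 + \frac{1}{6} \left(- \frac{1}{7}\right) \left(12 + 7\right)\right) = 106 \left(-107 + \frac{1}{6} \left(- \frac{1}{7}\right) 19\right) = 106 \left(-107 - \frac{19}{42}\right) = 106 \left(- \frac{4513}{42}\right) = - \frac{239189}{21}$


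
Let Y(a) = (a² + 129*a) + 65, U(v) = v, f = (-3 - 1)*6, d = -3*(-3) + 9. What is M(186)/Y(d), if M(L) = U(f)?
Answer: -24/2711 ≈ -0.0088528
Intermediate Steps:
d = 18 (d = 9 + 9 = 18)
f = -24 (f = -4*6 = -24)
M(L) = -24
Y(a) = 65 + a² + 129*a
M(186)/Y(d) = -24/(65 + 18² + 129*18) = -24/(65 + 324 + 2322) = -24/2711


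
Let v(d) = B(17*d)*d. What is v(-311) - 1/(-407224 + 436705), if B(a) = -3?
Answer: 27505772/29481 ≈ 933.00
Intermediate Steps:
v(d) = -3*d
v(-311) - 1/(-407224 + 436705) = -3*(-311) - 1/(-407224 + 436705) = 933 - 1/29481 = 27505772/29481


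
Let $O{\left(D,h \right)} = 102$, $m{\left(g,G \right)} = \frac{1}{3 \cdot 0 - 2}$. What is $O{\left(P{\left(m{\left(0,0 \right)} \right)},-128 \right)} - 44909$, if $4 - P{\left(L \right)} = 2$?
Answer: $-44807$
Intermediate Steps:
$m{\left(g,G \right)} = - \frac{1}{2}$ ($m{\left(g,G \right)} = \frac{1}{0 - 2} = \frac{1}{-2} = - \frac{1}{2}$)
$P{\left(L \right)} = 2$ ($P{\left(L \right)} = 4 - 2 = 2$)
$O{\left(P{\left(m{\left(0,0 \right)} \right)},-128 \right)} - 44909 = 102 - 44909 = -44807$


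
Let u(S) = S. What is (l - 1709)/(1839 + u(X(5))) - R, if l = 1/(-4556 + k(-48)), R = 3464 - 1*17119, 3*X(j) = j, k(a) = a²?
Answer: 15435982483/1130504 ≈ 13654.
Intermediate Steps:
X(j) = j/3
R = -13655 (R = 3464 - 17119 = -13655)
l = -1/2252 (l = 1/(-4556 + (-48)²) = 1/(-4556 + 2304) = 1/(-2252) = -1/2252 ≈ -0.00044405)
(l - 1709)/(1839 + u(X(5))) - R = (-1/2252 - 1709)/(1839 + (⅓)*5) - 1*(-13655) = -3848669/(2252*(1839 + 5/3)) + 13655 = -3848669/(2252*5522/3) + 13655 = -3848669/2252*3/5522 + 13655 = -1049637/1130504 + 13655 = 15435982483/1130504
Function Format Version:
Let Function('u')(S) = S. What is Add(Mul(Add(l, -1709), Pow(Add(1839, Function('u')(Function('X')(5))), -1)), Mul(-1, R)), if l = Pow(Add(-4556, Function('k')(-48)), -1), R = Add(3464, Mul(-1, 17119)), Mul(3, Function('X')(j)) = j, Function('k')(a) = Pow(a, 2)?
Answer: Rational(15435982483, 1130504) ≈ 13654.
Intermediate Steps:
Function('X')(j) = Mul(Rational(1, 3), j)
R = -13655 (R = Add(3464, -17119) = -13655)
l = Rational(-1, 2252) (l = Pow(Add(-4556, Pow(-48, 2)), -1) = Pow(Add(-4556, 2304), -1) = Pow(-2252, -1) = Rational(-1, 2252) ≈ -0.00044405)
Add(Mul(Add(l, -1709), Pow(Add(1839, Function('u')(Function('X')(5))), -1)), Mul(-1, R)) = Add(Mul(Add(Rational(-1, 2252), -1709), Pow(Add(1839, Mul(Rational(1, 3), 5)), -1)), Mul(-1, -13655)) = Add(Mul(Rational(-3848669, 2252), Pow(Add(1839, Rational(5, 3)), -1)), 13655) = Add(Mul(Rational(-3848669, 2252), Pow(Rational(5522, 3), -1)), 13655) = Add(Mul(Rational(-3848669, 2252), Rational(3, 5522)), 13655) = Add(Rational(-1049637, 1130504), 13655) = Rational(15435982483, 1130504)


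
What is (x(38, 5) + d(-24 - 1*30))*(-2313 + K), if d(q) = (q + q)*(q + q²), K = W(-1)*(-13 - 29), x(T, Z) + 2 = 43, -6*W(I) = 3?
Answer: 708354060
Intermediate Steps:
W(I) = -½ (W(I) = -⅙*3 = -½)
x(T, Z) = 41 (x(T, Z) = -2 + 43 = 41)
K = 21 (K = -(-13 - 29)/2 = -½*(-42) = 21)
d(q) = 2*q*(q + q²) (d(q) = (2*q)*(q + q²) = 2*q*(q + q²))
(x(38, 5) + d(-24 - 1*30))*(-2313 + K) = (41 + 2*(-24 - 1*30)²*(1 + (-24 - 1*30)))*(-2313 + 21) = (41 + 2*(-24 - 30)²*(1 + (-24 - 30)))*(-2292) = (41 + 2*(-54)²*(1 - 54))*(-2292) = (41 + 2*2916*(-53))*(-2292) = (41 - 309096)*(-2292) = -309055*(-2292) = 708354060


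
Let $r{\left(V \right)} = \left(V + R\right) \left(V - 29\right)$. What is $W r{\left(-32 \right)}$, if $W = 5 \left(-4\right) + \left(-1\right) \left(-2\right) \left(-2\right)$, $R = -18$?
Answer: $-73200$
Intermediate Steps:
$r{\left(V \right)} = \left(-29 + V\right) \left(-18 + V\right)$ ($r{\left(V \right)} = \left(V - 18\right) \left(V - 29\right) = \left(-18 + V\right) \left(-29 + V\right) = \left(-29 + V\right) \left(-18 + V\right)$)
$W = -24$ ($W = -20 + 2 \left(-2\right) = -20 - 4 = -24$)
$W r{\left(-32 \right)} = - 24 \left(522 + \left(-32\right)^{2} - -1504\right) = - 24 \left(522 + 1024 + 1504\right) = \left(-24\right) 3050 = -73200$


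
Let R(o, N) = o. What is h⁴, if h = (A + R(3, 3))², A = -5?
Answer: 256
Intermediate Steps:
h = 4 (h = (-5 + 3)² = (-2)² = 4)
h⁴ = 4⁴ = 256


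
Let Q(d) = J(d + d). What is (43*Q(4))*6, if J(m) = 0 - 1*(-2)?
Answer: 516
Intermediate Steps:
J(m) = 2 (J(m) = 0 + 2 = 2)
Q(d) = 2
(43*Q(4))*6 = (43*2)*6 = 86*6 = 516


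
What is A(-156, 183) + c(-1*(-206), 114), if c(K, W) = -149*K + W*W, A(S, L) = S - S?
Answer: -17698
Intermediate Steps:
A(S, L) = 0
c(K, W) = W**2 - 149*K (c(K, W) = -149*K + W**2 = W**2 - 149*K)
A(-156, 183) + c(-1*(-206), 114) = 0 + (114**2 - (-149)*(-206)) = 0 + (12996 - 149*206) = 0 + (12996 - 30694) = 0 - 17698 = -17698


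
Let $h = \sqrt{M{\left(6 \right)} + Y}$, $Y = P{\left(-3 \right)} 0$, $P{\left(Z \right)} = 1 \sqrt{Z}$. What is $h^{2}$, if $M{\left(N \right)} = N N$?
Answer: $36$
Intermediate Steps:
$M{\left(N \right)} = N^{2}$
$P{\left(Z \right)} = \sqrt{Z}$
$Y = 0$ ($Y = \sqrt{-3} \cdot 0 = i \sqrt{3} \cdot 0 = 0$)
$h = 6$ ($h = \sqrt{6^{2} + 0} = \sqrt{36 + 0} = \sqrt{36} = 6$)
$h^{2} = 6^{2} = 36$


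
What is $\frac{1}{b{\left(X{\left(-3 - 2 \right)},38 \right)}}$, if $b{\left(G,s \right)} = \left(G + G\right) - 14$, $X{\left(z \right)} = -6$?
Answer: $- \frac{1}{26} \approx -0.038462$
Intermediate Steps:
$b{\left(G,s \right)} = -14 + 2 G$ ($b{\left(G,s \right)} = 2 G - 14 = -14 + 2 G$)
$\frac{1}{b{\left(X{\left(-3 - 2 \right)},38 \right)}} = \frac{1}{-14 + 2 \left(-6\right)} = \frac{1}{-14 - 12} = \frac{1}{-26} = - \frac{1}{26}$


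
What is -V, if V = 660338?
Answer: -660338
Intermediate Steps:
-V = -1*660338 = -660338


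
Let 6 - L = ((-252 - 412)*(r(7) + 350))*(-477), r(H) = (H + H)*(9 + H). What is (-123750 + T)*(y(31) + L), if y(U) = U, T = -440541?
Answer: 102589139273985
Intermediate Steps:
r(H) = 2*H*(9 + H) (r(H) = (2*H)*(9 + H) = 2*H*(9 + H))
L = -181801866 (L = 6 - (-252 - 412)*(2*7*(9 + 7) + 350)*(-477) = 6 - (-664*(2*7*16 + 350))*(-477) = 6 - (-664*(224 + 350))*(-477) = 6 - (-664*574)*(-477) = 6 - (-381136)*(-477) = 6 - 1*181801872 = 6 - 181801872 = -181801866)
(-123750 + T)*(y(31) + L) = (-123750 - 440541)*(31 - 181801866) = -564291*(-181801835) = 102589139273985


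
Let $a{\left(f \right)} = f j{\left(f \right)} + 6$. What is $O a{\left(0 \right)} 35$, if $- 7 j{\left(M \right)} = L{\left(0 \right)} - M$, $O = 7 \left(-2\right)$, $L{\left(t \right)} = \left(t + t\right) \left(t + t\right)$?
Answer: $-2940$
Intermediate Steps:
$L{\left(t \right)} = 4 t^{2}$ ($L{\left(t \right)} = 2 t 2 t = 4 t^{2}$)
$O = -14$
$j{\left(M \right)} = \frac{M}{7}$ ($j{\left(M \right)} = - \frac{4 \cdot 0^{2} - M}{7} = - \frac{4 \cdot 0 - M}{7} = - \frac{0 - M}{7} = - \frac{\left(-1\right) M}{7} = \frac{M}{7}$)
$a{\left(f \right)} = 6 + \frac{f^{2}}{7}$ ($a{\left(f \right)} = f \frac{f}{7} + 6 = \frac{f^{2}}{7} + 6 = 6 + \frac{f^{2}}{7}$)
$O a{\left(0 \right)} 35 = - 14 \left(6 + \frac{0^{2}}{7}\right) 35 = - 14 \left(6 + \frac{1}{7} \cdot 0\right) 35 = - 14 \left(6 + 0\right) 35 = \left(-14\right) 6 \cdot 35 = \left(-84\right) 35 = -2940$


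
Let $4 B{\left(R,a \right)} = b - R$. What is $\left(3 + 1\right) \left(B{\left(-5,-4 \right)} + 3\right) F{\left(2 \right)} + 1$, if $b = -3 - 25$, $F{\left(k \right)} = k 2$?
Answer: $-43$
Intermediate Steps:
$F{\left(k \right)} = 2 k$
$b = -28$ ($b = -3 - 25 = -28$)
$B{\left(R,a \right)} = -7 - \frac{R}{4}$ ($B{\left(R,a \right)} = \frac{-28 - R}{4} = -7 - \frac{R}{4}$)
$\left(3 + 1\right) \left(B{\left(-5,-4 \right)} + 3\right) F{\left(2 \right)} + 1 = \left(3 + 1\right) \left(\left(-7 - - \frac{5}{4}\right) + 3\right) 2 \cdot 2 + 1 = 4 \left(\left(-7 + \frac{5}{4}\right) + 3\right) 4 + 1 = 4 \left(- \frac{23}{4} + 3\right) 4 + 1 = 4 \left(- \frac{11}{4}\right) 4 + 1 = \left(-11\right) 4 + 1 = -44 + 1 = -43$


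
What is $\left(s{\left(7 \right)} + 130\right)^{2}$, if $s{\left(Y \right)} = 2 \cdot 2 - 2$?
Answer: $17424$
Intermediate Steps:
$s{\left(Y \right)} = 2$ ($s{\left(Y \right)} = 4 - 2 = 2$)
$\left(s{\left(7 \right)} + 130\right)^{2} = \left(2 + 130\right)^{2} = 132^{2} = 17424$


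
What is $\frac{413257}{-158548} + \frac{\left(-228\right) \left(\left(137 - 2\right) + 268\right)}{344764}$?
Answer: $- \frac{3020080015}{1051185436} \approx -2.873$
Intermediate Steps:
$\frac{413257}{-158548} + \frac{\left(-228\right) \left(\left(137 - 2\right) + 268\right)}{344764} = 413257 \left(- \frac{1}{158548}\right) + - 228 \left(135 + 268\right) \frac{1}{344764} = - \frac{31789}{12196} + \left(-228\right) 403 \cdot \frac{1}{344764} = - \frac{31789}{12196} - \frac{22971}{86191} = - \frac{3020080015}{1051185436}$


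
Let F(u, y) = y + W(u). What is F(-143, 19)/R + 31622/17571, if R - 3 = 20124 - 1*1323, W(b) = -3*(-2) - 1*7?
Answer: 99156061/55067514 ≈ 1.8006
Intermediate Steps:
W(b) = -1 (W(b) = 6 - 7 = -1)
F(u, y) = -1 + y (F(u, y) = y - 1 = -1 + y)
R = 18804 (R = 3 + (20124 - 1*1323) = 3 + (20124 - 1323) = 3 + 18801 = 18804)
F(-143, 19)/R + 31622/17571 = (-1 + 19)/18804 + 31622/17571 = 18*(1/18804) + 31622*(1/17571) = 3/3134 + 31622/17571 = 99156061/55067514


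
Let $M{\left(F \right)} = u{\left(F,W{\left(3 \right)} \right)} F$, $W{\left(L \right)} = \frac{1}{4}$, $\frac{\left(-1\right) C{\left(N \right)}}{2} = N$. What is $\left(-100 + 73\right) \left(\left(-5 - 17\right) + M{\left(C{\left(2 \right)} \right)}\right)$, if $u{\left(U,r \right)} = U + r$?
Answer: $189$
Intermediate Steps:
$C{\left(N \right)} = - 2 N$
$W{\left(L \right)} = \frac{1}{4}$
$M{\left(F \right)} = F \left(\frac{1}{4} + F\right)$ ($M{\left(F \right)} = \left(F + \frac{1}{4}\right) F = \left(\frac{1}{4} + F\right) F = F \left(\frac{1}{4} + F\right)$)
$\left(-100 + 73\right) \left(\left(-5 - 17\right) + M{\left(C{\left(2 \right)} \right)}\right) = \left(-100 + 73\right) \left(\left(-5 - 17\right) + \left(-2\right) 2 \left(\frac{1}{4} - 4\right)\right) = - 27 \left(-22 - 4 \left(\frac{1}{4} - 4\right)\right) = - 27 \left(-22 - -15\right) = - 27 \left(-22 + 15\right) = \left(-27\right) \left(-7\right) = 189$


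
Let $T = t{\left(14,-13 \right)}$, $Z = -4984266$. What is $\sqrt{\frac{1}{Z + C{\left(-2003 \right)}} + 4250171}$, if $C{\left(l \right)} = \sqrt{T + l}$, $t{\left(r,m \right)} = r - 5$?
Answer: $\sqrt{\frac{21183982809485 - 4250171 i \sqrt{1994}}{4984266 - i \sqrt{1994}}} \approx 2061.6$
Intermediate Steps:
$t{\left(r,m \right)} = -5 + r$ ($t{\left(r,m \right)} = r - 5 = -5 + r$)
$T = 9$ ($T = -5 + 14 = 9$)
$C{\left(l \right)} = \sqrt{9 + l}$
$\sqrt{\frac{1}{Z + C{\left(-2003 \right)}} + 4250171} = \sqrt{\frac{1}{-4984266 + \sqrt{9 - 2003}} + 4250171} = \sqrt{\frac{1}{-4984266 + \sqrt{-1994}} + 4250171} = \sqrt{\frac{1}{-4984266 + i \sqrt{1994}} + 4250171} = \sqrt{4250171 + \frac{1}{-4984266 + i \sqrt{1994}}}$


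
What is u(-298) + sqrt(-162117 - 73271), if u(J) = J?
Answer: -298 + 2*I*sqrt(58847) ≈ -298.0 + 485.17*I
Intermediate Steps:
u(-298) + sqrt(-162117 - 73271) = -298 + sqrt(-162117 - 73271) = -298 + sqrt(-235388) = -298 + 2*I*sqrt(58847)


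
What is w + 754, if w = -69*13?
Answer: -143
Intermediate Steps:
w = -897
w + 754 = -897 + 754 = -143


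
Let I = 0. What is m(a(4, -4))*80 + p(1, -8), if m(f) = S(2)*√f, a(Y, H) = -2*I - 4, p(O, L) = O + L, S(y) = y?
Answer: -7 + 320*I ≈ -7.0 + 320.0*I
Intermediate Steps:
p(O, L) = L + O
a(Y, H) = -4 (a(Y, H) = -2*0 - 4 = 0 - 4 = -4)
m(f) = 2*√f
m(a(4, -4))*80 + p(1, -8) = (2*√(-4))*80 + (-8 + 1) = (2*(2*I))*80 - 7 = (4*I)*80 - 7 = 320*I - 7 = -7 + 320*I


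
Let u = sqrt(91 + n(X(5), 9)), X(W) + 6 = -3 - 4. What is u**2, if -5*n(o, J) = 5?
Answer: 90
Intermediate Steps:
X(W) = -13 (X(W) = -6 + (-3 - 4) = -6 - 7 = -13)
n(o, J) = -1 (n(o, J) = -1/5*5 = -1)
u = 3*sqrt(10) (u = sqrt(91 - 1) = sqrt(90) = 3*sqrt(10) ≈ 9.4868)
u**2 = (3*sqrt(10))**2 = 90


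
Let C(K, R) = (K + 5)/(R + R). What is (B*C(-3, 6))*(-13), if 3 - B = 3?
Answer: 0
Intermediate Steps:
B = 0 (B = 3 - 1*3 = 3 - 3 = 0)
C(K, R) = (5 + K)/(2*R) (C(K, R) = (5 + K)/((2*R)) = (5 + K)*(1/(2*R)) = (5 + K)/(2*R))
(B*C(-3, 6))*(-13) = (0*((½)*(5 - 3)/6))*(-13) = (0*((½)*(⅙)*2))*(-13) = (0*(⅙))*(-13) = 0*(-13) = 0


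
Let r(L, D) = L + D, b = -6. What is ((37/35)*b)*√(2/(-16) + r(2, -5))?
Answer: -111*I*√2/14 ≈ -11.213*I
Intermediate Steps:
r(L, D) = D + L
((37/35)*b)*√(2/(-16) + r(2, -5)) = ((37/35)*(-6))*√(2/(-16) + (-5 + 2)) = ((37*(1/35))*(-6))*√(2*(-1/16) - 3) = ((37/35)*(-6))*√(-⅛ - 3) = -111*I*√2/14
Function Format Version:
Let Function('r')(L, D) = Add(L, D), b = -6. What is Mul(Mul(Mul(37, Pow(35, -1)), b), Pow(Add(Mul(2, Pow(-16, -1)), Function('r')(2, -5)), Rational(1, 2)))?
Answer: Mul(Rational(-111, 14), I, Pow(2, Rational(1, 2))) ≈ Mul(-11.213, I)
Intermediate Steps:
Function('r')(L, D) = Add(D, L)
Mul(Mul(Mul(37, Pow(35, -1)), b), Pow(Add(Mul(2, Pow(-16, -1)), Function('r')(2, -5)), Rational(1, 2))) = Mul(Mul(Mul(37, Pow(35, -1)), -6), Pow(Add(Mul(2, Pow(-16, -1)), Add(-5, 2)), Rational(1, 2))) = Mul(Mul(Mul(37, Rational(1, 35)), -6), Pow(Add(Mul(2, Rational(-1, 16)), -3), Rational(1, 2))) = Mul(Mul(Rational(37, 35), -6), Pow(Add(Rational(-1, 8), -3), Rational(1, 2))) = Mul(Rational(-222, 35), Pow(Rational(-25, 8), Rational(1, 2))) = Mul(Rational(-222, 35), Mul(Rational(5, 4), I, Pow(2, Rational(1, 2)))) = Mul(Rational(-111, 14), I, Pow(2, Rational(1, 2)))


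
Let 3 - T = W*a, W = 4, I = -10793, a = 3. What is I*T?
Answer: 97137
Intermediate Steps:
T = -9 (T = 3 - 4*3 = 3 - 1*12 = 3 - 12 = -9)
I*T = -10793*(-9) = 97137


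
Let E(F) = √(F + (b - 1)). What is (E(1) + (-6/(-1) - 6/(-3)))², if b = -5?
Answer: (8 + I*√5)² ≈ 59.0 + 35.777*I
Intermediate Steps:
E(F) = √(-6 + F) (E(F) = √(F + (-5 - 1)) = √(F - 6) = √(-6 + F))
(E(1) + (-6/(-1) - 6/(-3)))² = (√(-6 + 1) + (-6/(-1) - 6/(-3)))² = (√(-5) + (-6*(-1) - 6*(-⅓)))² = (I*√5 + (6 + 2))² = (I*√5 + 8)² = (8 + I*√5)²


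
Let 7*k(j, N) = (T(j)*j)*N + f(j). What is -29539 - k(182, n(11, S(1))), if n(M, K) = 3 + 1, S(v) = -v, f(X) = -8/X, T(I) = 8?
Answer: -19346323/637 ≈ -30371.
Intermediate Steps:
n(M, K) = 4
k(j, N) = -8/(7*j) + 8*N*j/7 (k(j, N) = ((8*j)*N - 8/j)/7 = (8*N*j - 8/j)/7 = (-8/j + 8*N*j)/7 = -8/(7*j) + 8*N*j/7)
-29539 - k(182, n(11, S(1))) = -29539 - 8*(-1 + 4*182²)/(7*182) = -29539 - 8*(-1 + 4*33124)/(7*182) = -29539 - 8*(-1 + 132496)/(7*182) = -29539 - 8*132495/(7*182) = -29539 - 1*529980/637 = -29539 - 529980/637 = -19346323/637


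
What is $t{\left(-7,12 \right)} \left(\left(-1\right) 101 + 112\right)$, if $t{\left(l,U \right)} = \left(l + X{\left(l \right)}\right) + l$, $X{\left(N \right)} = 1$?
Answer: $-143$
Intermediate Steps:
$t{\left(l,U \right)} = 1 + 2 l$ ($t{\left(l,U \right)} = \left(l + 1\right) + l = \left(1 + l\right) + l = 1 + 2 l$)
$t{\left(-7,12 \right)} \left(\left(-1\right) 101 + 112\right) = \left(1 + 2 \left(-7\right)\right) \left(\left(-1\right) 101 + 112\right) = \left(1 - 14\right) \left(-101 + 112\right) = \left(-13\right) 11 = -143$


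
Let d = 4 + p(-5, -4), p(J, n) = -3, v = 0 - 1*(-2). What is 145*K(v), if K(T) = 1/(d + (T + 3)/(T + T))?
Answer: 580/9 ≈ 64.444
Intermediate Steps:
v = 2 (v = 0 + 2 = 2)
d = 1 (d = 4 - 3 = 1)
K(T) = 1/(1 + (3 + T)/(2*T)) (K(T) = 1/(1 + (T + 3)/(T + T)) = 1/(1 + (3 + T)/((2*T))) = 1/(1 + (3 + T)*(1/(2*T))) = 1/(1 + (3 + T)/(2*T)))
145*K(v) = 145*((2/3)*2/(1 + 2)) = 145*((2/3)*2/3) = 145*((2/3)*2*(1/3)) = 145*(4/9) = 580/9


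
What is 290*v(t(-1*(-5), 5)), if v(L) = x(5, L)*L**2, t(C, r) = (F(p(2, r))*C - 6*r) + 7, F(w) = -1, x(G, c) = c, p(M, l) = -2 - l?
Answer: -6366080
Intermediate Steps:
t(C, r) = 7 - C - 6*r (t(C, r) = (-C - 6*r) + 7 = 7 - C - 6*r)
v(L) = L**3 (v(L) = L*L**2 = L**3)
290*v(t(-1*(-5), 5)) = 290*(7 - (-1)*(-5) - 6*5)**3 = 290*(7 - 1*5 - 30)**3 = 290*(7 - 5 - 30)**3 = 290*(-28)**3 = 290*(-21952) = -6366080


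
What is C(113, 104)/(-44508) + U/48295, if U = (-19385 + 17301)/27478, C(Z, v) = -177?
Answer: 39132516183/9844056974180 ≈ 0.0039752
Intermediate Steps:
U = -1042/13739 (U = -2084*1/27478 = -1042/13739 ≈ -0.075842)
C(113, 104)/(-44508) + U/48295 = -177/(-44508) - 1042/13739/48295 = -177*(-1/44508) - 1042/13739*1/48295 = 59/14836 - 1042/663525005 = 39132516183/9844056974180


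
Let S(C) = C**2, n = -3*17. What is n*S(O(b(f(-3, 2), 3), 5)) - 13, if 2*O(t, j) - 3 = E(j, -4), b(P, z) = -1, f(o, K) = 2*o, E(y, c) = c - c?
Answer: -511/4 ≈ -127.75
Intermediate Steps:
E(y, c) = 0
O(t, j) = 3/2 (O(t, j) = 3/2 + (1/2)*0 = 3/2 + 0 = 3/2)
n = -51
n*S(O(b(f(-3, 2), 3), 5)) - 13 = -51*(3/2)**2 - 13 = -51*9/4 - 13 = -459/4 - 13 = -511/4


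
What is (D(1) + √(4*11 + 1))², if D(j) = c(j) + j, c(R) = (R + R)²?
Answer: 70 + 30*√5 ≈ 137.08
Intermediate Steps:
c(R) = 4*R² (c(R) = (2*R)² = 4*R²)
D(j) = j + 4*j² (D(j) = 4*j² + j = j + 4*j²)
(D(1) + √(4*11 + 1))² = (1*(1 + 4*1) + √(4*11 + 1))² = (1*(1 + 4) + √(44 + 1))² = (1*5 + √45)² = (5 + 3*√5)²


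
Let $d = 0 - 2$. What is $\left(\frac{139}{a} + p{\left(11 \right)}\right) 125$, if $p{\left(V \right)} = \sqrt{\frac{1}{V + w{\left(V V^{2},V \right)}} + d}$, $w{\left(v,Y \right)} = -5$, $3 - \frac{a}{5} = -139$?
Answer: $\frac{3475}{142} + \frac{125 i \sqrt{66}}{6} \approx 24.472 + 169.25 i$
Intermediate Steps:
$a = 710$ ($a = 15 - -695 = 15 + 695 = 710$)
$d = -2$
$p{\left(V \right)} = \sqrt{-2 + \frac{1}{-5 + V}}$ ($p{\left(V \right)} = \sqrt{\frac{1}{V - 5} - 2} = \sqrt{\frac{1}{-5 + V} - 2} = \sqrt{-2 + \frac{1}{-5 + V}}$)
$\left(\frac{139}{a} + p{\left(11 \right)}\right) 125 = \left(\frac{139}{710} + \sqrt{\frac{11 - 22}{-5 + 11}}\right) 125 = \left(139 \cdot \frac{1}{710} + \sqrt{\frac{11 - 22}{6}}\right) 125 = \left(\frac{139}{710} + \sqrt{\frac{1}{6} \left(-11\right)}\right) 125 = \left(\frac{139}{710} + \sqrt{- \frac{11}{6}}\right) 125 = \left(\frac{139}{710} + \frac{i \sqrt{66}}{6}\right) 125 = \frac{3475}{142} + \frac{125 i \sqrt{66}}{6}$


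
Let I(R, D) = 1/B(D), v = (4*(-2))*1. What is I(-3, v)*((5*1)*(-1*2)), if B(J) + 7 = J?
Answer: ⅔ ≈ 0.66667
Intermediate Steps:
B(J) = -7 + J
v = -8 (v = -8*1 = -8)
I(R, D) = 1/(-7 + D)
I(-3, v)*((5*1)*(-1*2)) = ((5*1)*(-1*2))/(-7 - 8) = (5*(-2))/(-15) = -1/15*(-10) = ⅔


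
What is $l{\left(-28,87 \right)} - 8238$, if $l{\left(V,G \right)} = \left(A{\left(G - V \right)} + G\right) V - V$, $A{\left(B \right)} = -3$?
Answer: $-10562$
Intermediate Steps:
$l{\left(V,G \right)} = - V + V \left(-3 + G\right)$ ($l{\left(V,G \right)} = \left(-3 + G\right) V - V = V \left(-3 + G\right) - V = - V + V \left(-3 + G\right)$)
$l{\left(-28,87 \right)} - 8238 = - 28 \left(-4 + 87\right) - 8238 = \left(-28\right) 83 - 8238 = -2324 - 8238 = -10562$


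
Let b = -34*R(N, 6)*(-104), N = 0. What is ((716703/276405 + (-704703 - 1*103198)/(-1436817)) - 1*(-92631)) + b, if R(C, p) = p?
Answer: 15071612689059617/132381134295 ≈ 1.1385e+5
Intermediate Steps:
b = 21216 (b = -34*6*(-104) = -204*(-104) = 21216)
((716703/276405 + (-704703 - 1*103198)/(-1436817)) - 1*(-92631)) + b = ((716703/276405 + (-704703 - 1*103198)/(-1436817)) - 1*(-92631)) + 21216 = ((716703*(1/276405) + (-704703 - 103198)*(-1/1436817)) + 92631) + 21216 = ((238901/92135 - 807901*(-1/1436817)) + 92631) + 21216 = ((238901/92135 + 807901/1436817) + 92631) + 21216 = (417692976752/132381134295 + 92631) + 21216 = 12263014543856897/132381134295 + 21216 = 15071612689059617/132381134295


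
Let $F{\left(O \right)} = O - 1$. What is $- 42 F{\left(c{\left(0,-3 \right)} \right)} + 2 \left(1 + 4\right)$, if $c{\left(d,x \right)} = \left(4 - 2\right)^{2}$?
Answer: $-116$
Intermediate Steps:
$c{\left(d,x \right)} = 4$ ($c{\left(d,x \right)} = 2^{2} = 4$)
$F{\left(O \right)} = -1 + O$
$- 42 F{\left(c{\left(0,-3 \right)} \right)} + 2 \left(1 + 4\right) = - 42 \left(-1 + 4\right) + 2 \left(1 + 4\right) = \left(-42\right) 3 + 2 \cdot 5 = -126 + 10 = -116$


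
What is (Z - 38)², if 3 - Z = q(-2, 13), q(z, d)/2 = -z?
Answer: 1521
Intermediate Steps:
q(z, d) = -2*z (q(z, d) = 2*(-z) = -2*z)
Z = -1 (Z = 3 - (-2)*(-2) = 3 - 1*4 = 3 - 4 = -1)
(Z - 38)² = (-1 - 38)² = (-39)² = 1521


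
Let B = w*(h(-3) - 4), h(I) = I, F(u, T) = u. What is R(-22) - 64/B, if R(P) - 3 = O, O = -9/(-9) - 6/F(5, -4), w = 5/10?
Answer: 738/35 ≈ 21.086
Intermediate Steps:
w = 1/2 (w = 5*(1/10) = 1/2 ≈ 0.50000)
B = -7/2 (B = (-3 - 4)/2 = (1/2)*(-7) = -7/2 ≈ -3.5000)
O = -1/5 (O = -9/(-9) - 6/5 = -9*(-1/9) - 6*1/5 = 1 - 6/5 = -1/5 ≈ -0.20000)
R(P) = 14/5 (R(P) = 3 - 1/5 = 14/5)
R(-22) - 64/B = 14/5 - 64/(-7/2) = 14/5 - 64*(-2/7) = 14/5 + 128/7 = 738/35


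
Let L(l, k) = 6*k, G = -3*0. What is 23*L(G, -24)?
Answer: -3312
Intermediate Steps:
G = 0
23*L(G, -24) = 23*(6*(-24)) = 23*(-144) = -3312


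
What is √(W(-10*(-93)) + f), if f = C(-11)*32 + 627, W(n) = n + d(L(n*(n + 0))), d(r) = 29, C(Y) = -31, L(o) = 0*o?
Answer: 3*√66 ≈ 24.372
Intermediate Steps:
L(o) = 0
W(n) = 29 + n (W(n) = n + 29 = 29 + n)
f = -365 (f = -31*32 + 627 = -992 + 627 = -365)
√(W(-10*(-93)) + f) = √((29 - 10*(-93)) - 365) = √((29 + 930) - 365) = √(959 - 365) = √594 = 3*√66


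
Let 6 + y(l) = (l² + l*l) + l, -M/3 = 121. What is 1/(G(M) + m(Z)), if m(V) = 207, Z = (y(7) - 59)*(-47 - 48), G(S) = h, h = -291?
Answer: -1/84 ≈ -0.011905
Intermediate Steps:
M = -363 (M = -3*121 = -363)
y(l) = -6 + l + 2*l² (y(l) = -6 + ((l² + l*l) + l) = -6 + ((l² + l²) + l) = -6 + (2*l² + l) = -6 + (l + 2*l²) = -6 + l + 2*l²)
G(S) = -291
Z = -3800 (Z = ((-6 + 7 + 2*7²) - 59)*(-47 - 48) = ((-6 + 7 + 2*49) - 59)*(-95) = ((-6 + 7 + 98) - 59)*(-95) = (99 - 59)*(-95) = 40*(-95) = -3800)
1/(G(M) + m(Z)) = 1/(-291 + 207) = 1/(-84) = -1/84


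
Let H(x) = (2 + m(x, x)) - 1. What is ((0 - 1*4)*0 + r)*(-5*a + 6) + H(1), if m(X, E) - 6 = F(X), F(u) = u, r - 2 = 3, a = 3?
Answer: -37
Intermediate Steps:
r = 5 (r = 2 + 3 = 5)
m(X, E) = 6 + X
H(x) = 7 + x (H(x) = (2 + (6 + x)) - 1 = (8 + x) - 1 = 7 + x)
((0 - 1*4)*0 + r)*(-5*a + 6) + H(1) = ((0 - 1*4)*0 + 5)*(-5*3 + 6) + (7 + 1) = ((0 - 4)*0 + 5)*(-15 + 6) + 8 = (-4*0 + 5)*(-9) + 8 = (0 + 5)*(-9) + 8 = 5*(-9) + 8 = -45 + 8 = -37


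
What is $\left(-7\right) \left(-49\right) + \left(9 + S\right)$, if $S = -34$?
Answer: $318$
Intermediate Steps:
$\left(-7\right) \left(-49\right) + \left(9 + S\right) = \left(-7\right) \left(-49\right) + \left(9 - 34\right) = 343 - 25 = 318$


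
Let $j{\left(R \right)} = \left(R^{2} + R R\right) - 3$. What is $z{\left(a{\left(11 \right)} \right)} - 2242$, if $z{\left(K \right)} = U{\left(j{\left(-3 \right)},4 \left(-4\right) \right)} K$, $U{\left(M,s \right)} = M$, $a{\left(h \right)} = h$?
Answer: $-2077$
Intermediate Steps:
$j{\left(R \right)} = -3 + 2 R^{2}$ ($j{\left(R \right)} = \left(R^{2} + R^{2}\right) - 3 = 2 R^{2} - 3 = -3 + 2 R^{2}$)
$z{\left(K \right)} = 15 K$ ($z{\left(K \right)} = \left(-3 + 2 \left(-3\right)^{2}\right) K = \left(-3 + 2 \cdot 9\right) K = \left(-3 + 18\right) K = 15 K$)
$z{\left(a{\left(11 \right)} \right)} - 2242 = 15 \cdot 11 - 2242 = 165 - 2242 = -2077$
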